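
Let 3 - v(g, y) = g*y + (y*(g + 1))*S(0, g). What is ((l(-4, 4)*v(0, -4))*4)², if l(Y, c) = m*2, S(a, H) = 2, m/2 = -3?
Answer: 278784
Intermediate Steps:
m = -6 (m = 2*(-3) = -6)
l(Y, c) = -12 (l(Y, c) = -6*2 = -12)
v(g, y) = 3 - g*y - 2*y*(1 + g) (v(g, y) = 3 - (g*y + (y*(g + 1))*2) = 3 - (g*y + (y*(1 + g))*2) = 3 - (g*y + 2*y*(1 + g)) = 3 + (-g*y - 2*y*(1 + g)) = 3 - g*y - 2*y*(1 + g))
((l(-4, 4)*v(0, -4))*4)² = (-12*(3 - 2*(-4) - 3*0*(-4))*4)² = (-12*(3 + 8 + 0)*4)² = (-12*11*4)² = (-132*4)² = (-528)² = 278784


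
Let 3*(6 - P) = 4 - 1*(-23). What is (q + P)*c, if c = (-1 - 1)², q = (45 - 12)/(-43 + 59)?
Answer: -15/4 ≈ -3.7500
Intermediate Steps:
q = 33/16 ≈ 2.0625
P = -3 (P = 6 - (4 - 1*(-23))/3 = 6 - (4 + 23)/3 = 6 - ⅓*27 = 6 - 9 = -3)
c = 4 (c = (-2)² = 4)
(q + P)*c = (33/16 - 3)*4 = -15/16*4 = -15/4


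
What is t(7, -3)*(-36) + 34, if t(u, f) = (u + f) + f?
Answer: -2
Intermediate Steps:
t(u, f) = u + 2*f (t(u, f) = (f + u) + f = u + 2*f)
t(7, -3)*(-36) + 34 = (7 + 2*(-3))*(-36) + 34 = (7 - 6)*(-36) + 34 = 1*(-36) + 34 = -36 + 34 = -2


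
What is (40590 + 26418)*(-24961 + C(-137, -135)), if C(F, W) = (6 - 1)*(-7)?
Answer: -1674931968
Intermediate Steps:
C(F, W) = -35 (C(F, W) = 5*(-7) = -35)
(40590 + 26418)*(-24961 + C(-137, -135)) = (40590 + 26418)*(-24961 - 35) = 67008*(-24996) = -1674931968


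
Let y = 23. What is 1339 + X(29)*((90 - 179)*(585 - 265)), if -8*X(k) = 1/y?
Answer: 34357/23 ≈ 1493.8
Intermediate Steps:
X(k) = -1/184 (X(k) = -⅛/23 = -⅛*1/23 = -1/184)
1339 + X(29)*((90 - 179)*(585 - 265)) = 1339 - (90 - 179)*(585 - 265)/184 = 1339 - (-89)*320/184 = 1339 - 1/184*(-28480) = 1339 + 3560/23 = 34357/23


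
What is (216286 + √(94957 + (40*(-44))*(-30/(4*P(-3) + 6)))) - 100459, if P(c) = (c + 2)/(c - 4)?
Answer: 115827 + √54482653/23 ≈ 1.1615e+5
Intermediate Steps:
P(c) = (2 + c)/(-4 + c)
(216286 + √(94957 + (40*(-44))*(-30/(4*P(-3) + 6)))) - 100459 = (216286 + √(94957 + (40*(-44))*(-30/(4*((2 - 3)/(-4 - 3)) + 6)))) - 100459 = (216286 + √(94957 - (-52800)/(4*(-1/(-7)) + 6))) - 100459 = (216286 + √(94957 - (-52800)/(4*(-⅐*(-1)) + 6))) - 100459 = (216286 + √(94957 - (-52800)/(4*(⅐) + 6))) - 100459 = (216286 + √(94957 - (-52800)/(4/7 + 6))) - 100459 = (216286 + √(94957 - (-52800)/46/7)) - 100459 = (216286 + √(94957 - (-52800)*7/46)) - 100459 = (216286 + √(94957 - 1760*(-105/23))) - 100459 = (216286 + √(94957 + 184800/23)) - 100459 = (216286 + √(2368811/23)) - 100459 = (216286 + √54482653/23) - 100459 = 115827 + √54482653/23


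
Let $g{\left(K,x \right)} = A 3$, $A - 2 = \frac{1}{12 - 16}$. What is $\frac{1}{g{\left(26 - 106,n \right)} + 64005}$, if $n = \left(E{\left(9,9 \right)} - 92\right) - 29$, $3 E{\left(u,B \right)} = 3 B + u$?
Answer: $\frac{4}{256041} \approx 1.5622 \cdot 10^{-5}$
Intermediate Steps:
$E{\left(u,B \right)} = B + \frac{u}{3}$ ($E{\left(u,B \right)} = \frac{3 B + u}{3} = \frac{u + 3 B}{3} = B + \frac{u}{3}$)
$A = \frac{7}{4}$ ($A = 2 + \frac{1}{12 - 16} = 2 + \frac{1}{-4} = 2 - \frac{1}{4} = \frac{7}{4} \approx 1.75$)
$n = -109$ ($n = \left(\left(9 + \frac{1}{3} \cdot 9\right) - 92\right) - 29 = \left(\left(9 + 3\right) - 92\right) - 29 = \left(12 - 92\right) - 29 = -80 - 29 = -109$)
$g{\left(K,x \right)} = \frac{21}{4}$ ($g{\left(K,x \right)} = \frac{7}{4} \cdot 3 = \frac{21}{4}$)
$\frac{1}{g{\left(26 - 106,n \right)} + 64005} = \frac{1}{\frac{21}{4} + 64005} = \frac{1}{\frac{256041}{4}} = \frac{4}{256041}$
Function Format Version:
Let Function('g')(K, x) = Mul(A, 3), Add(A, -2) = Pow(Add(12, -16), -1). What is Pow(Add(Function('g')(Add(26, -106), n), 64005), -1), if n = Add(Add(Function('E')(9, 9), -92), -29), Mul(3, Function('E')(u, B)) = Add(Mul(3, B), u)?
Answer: Rational(4, 256041) ≈ 1.5622e-5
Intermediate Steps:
Function('E')(u, B) = Add(B, Mul(Rational(1, 3), u)) (Function('E')(u, B) = Mul(Rational(1, 3), Add(Mul(3, B), u)) = Mul(Rational(1, 3), Add(u, Mul(3, B))) = Add(B, Mul(Rational(1, 3), u)))
A = Rational(7, 4) (A = Add(2, Pow(Add(12, -16), -1)) = Add(2, Pow(-4, -1)) = Add(2, Rational(-1, 4)) = Rational(7, 4) ≈ 1.7500)
n = -109 (n = Add(Add(Add(9, Mul(Rational(1, 3), 9)), -92), -29) = Add(Add(Add(9, 3), -92), -29) = Add(Add(12, -92), -29) = Add(-80, -29) = -109)
Function('g')(K, x) = Rational(21, 4) (Function('g')(K, x) = Mul(Rational(7, 4), 3) = Rational(21, 4))
Pow(Add(Function('g')(Add(26, -106), n), 64005), -1) = Pow(Add(Rational(21, 4), 64005), -1) = Pow(Rational(256041, 4), -1) = Rational(4, 256041)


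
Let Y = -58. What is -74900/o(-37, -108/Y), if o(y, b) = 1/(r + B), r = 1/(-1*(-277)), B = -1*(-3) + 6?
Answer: -186800600/277 ≈ -6.7437e+5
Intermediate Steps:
B = 9 (B = 3 + 6 = 9)
r = 1/277 ≈ 0.0036101
o(y, b) = 277/2494 (o(y, b) = 1/(1/277 + 9) = 1/(2494/277) = 277/2494)
-74900/o(-37, -108/Y) = -74900/277/2494 = -74900*2494/277 = -186800600/277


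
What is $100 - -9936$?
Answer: $10036$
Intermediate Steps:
$100 - -9936 = 100 + 9936 = 10036$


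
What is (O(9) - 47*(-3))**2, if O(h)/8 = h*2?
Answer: 81225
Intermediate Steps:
O(h) = 16*h (O(h) = 8*(h*2) = 8*(2*h) = 16*h)
(O(9) - 47*(-3))**2 = (16*9 - 47*(-3))**2 = (144 + 141)**2 = 285**2 = 81225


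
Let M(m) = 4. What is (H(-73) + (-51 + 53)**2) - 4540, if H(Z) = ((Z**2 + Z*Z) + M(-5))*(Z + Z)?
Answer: -1561188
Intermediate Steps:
H(Z) = 2*Z*(4 + 2*Z**2) (H(Z) = ((Z**2 + Z*Z) + 4)*(Z + Z) = ((Z**2 + Z**2) + 4)*(2*Z) = (2*Z**2 + 4)*(2*Z) = (4 + 2*Z**2)*(2*Z) = 2*Z*(4 + 2*Z**2))
(H(-73) + (-51 + 53)**2) - 4540 = (4*(-73)*(2 + (-73)**2) + (-51 + 53)**2) - 4540 = (4*(-73)*(2 + 5329) + 2**2) - 4540 = (4*(-73)*5331 + 4) - 4540 = (-1556652 + 4) - 4540 = -1556648 - 4540 = -1561188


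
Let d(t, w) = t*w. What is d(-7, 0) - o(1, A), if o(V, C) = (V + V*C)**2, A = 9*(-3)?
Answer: -676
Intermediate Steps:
A = -27
o(V, C) = (V + C*V)**2
d(-7, 0) - o(1, A) = -7*0 - 1**2*(1 - 27)**2 = 0 - (-26)**2 = 0 - 676 = -676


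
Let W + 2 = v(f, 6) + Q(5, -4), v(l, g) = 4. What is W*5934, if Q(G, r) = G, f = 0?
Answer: 41538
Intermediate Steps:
W = 7 (W = -2 + (4 + 5) = -2 + 9 = 7)
W*5934 = 7*5934 = 41538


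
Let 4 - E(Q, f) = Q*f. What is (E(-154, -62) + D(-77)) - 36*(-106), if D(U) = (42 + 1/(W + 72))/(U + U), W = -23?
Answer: -43225547/7546 ≈ -5728.3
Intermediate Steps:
D(U) = 2059/(98*U) (D(U) = (42 + 1/(-23 + 72))/(U + U) = (42 + 1/49)/((2*U)) = (42 + 1/49)*(1/(2*U)) = 2059*(1/(2*U))/49 = 2059/(98*U))
E(Q, f) = 4 - Q*f
(E(-154, -62) + D(-77)) - 36*(-106) = ((4 - 1*(-154)*(-62)) + (2059/98)/(-77)) - 36*(-106) = ((4 - 9548) + (2059/98)*(-1/77)) + 3816 = (-9544 - 2059/7546) + 3816 = -72021083/7546 + 3816 = -43225547/7546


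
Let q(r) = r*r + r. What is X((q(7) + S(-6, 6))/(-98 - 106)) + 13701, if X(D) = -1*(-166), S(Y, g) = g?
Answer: 13867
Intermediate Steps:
q(r) = r + r² (q(r) = r² + r = r + r²)
X(D) = 166
X((q(7) + S(-6, 6))/(-98 - 106)) + 13701 = 166 + 13701 = 13867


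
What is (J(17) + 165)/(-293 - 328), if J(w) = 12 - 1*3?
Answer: -58/207 ≈ -0.28019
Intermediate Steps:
J(w) = 9 (J(w) = 12 - 3 = 9)
(J(17) + 165)/(-293 - 328) = (9 + 165)/(-293 - 328) = 174/(-621) = 174*(-1/621) = -58/207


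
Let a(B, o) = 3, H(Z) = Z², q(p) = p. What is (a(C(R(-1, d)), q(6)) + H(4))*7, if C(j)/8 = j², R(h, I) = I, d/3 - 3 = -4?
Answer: 133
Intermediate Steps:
d = -3 (d = 9 + 3*(-4) = 9 - 12 = -3)
C(j) = 8*j²
(a(C(R(-1, d)), q(6)) + H(4))*7 = (3 + 4²)*7 = (3 + 16)*7 = 19*7 = 133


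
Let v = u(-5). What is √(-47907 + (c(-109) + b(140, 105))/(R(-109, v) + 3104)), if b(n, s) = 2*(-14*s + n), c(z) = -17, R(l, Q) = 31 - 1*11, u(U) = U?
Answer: I*√116887697245/1562 ≈ 218.88*I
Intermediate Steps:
v = -5
R(l, Q) = 20 (R(l, Q) = 31 - 11 = 20)
b(n, s) = -28*s + 2*n (b(n, s) = 2*(n - 14*s) = -28*s + 2*n)
√(-47907 + (c(-109) + b(140, 105))/(R(-109, v) + 3104)) = √(-47907 + (-17 + (-28*105 + 2*140))/(20 + 3104)) = √(-47907 + (-17 + (-2940 + 280))/3124) = √(-47907 + (-17 - 2660)*(1/3124)) = √(-47907 - 2677*1/3124) = √(-47907 - 2677/3124) = √(-149664145/3124) = I*√116887697245/1562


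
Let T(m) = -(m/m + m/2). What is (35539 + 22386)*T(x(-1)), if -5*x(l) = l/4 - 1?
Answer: -521325/8 ≈ -65166.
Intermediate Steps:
x(l) = ⅕ - l/20 (x(l) = -(l/4 - 1)/5 = -(-1 + l/4)/5 = ⅕ - l/20)
T(m) = -1 - m/2 (T(m) = -(1 + m*(½)) = -(1 + m/2) = -1 - m/2)
(35539 + 22386)*T(x(-1)) = (35539 + 22386)*(-1 - (⅕ - 1/20*(-1))/2) = 57925*(-1 - (⅕ + 1/20)/2) = 57925*(-1 - ½*¼) = 57925*(-1 - ⅛) = 57925*(-9/8) = -521325/8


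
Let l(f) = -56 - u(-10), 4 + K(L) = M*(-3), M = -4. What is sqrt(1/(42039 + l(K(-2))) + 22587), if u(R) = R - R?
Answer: 79*sqrt(6378980986)/41983 ≈ 150.29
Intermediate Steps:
u(R) = 0
K(L) = 8 (K(L) = -4 - 4*(-3) = -4 + 12 = 8)
l(f) = -56 (l(f) = -56 - 1*0 = -56 + 0 = -56)
sqrt(1/(42039 + l(K(-2))) + 22587) = sqrt(1/(42039 - 56) + 22587) = sqrt(1/41983 + 22587) = sqrt(948270022/41983) = 79*sqrt(6378980986)/41983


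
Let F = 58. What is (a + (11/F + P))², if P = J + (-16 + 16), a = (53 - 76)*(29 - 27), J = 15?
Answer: 3193369/3364 ≈ 949.28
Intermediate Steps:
a = -46 (a = -23*2 = -46)
P = 15 (P = 15 + (-16 + 16) = 15 + 0 = 15)
(a + (11/F + P))² = (-46 + (11/58 + 15))² = (-46 + 881/58)² = (-1787/58)² = 3193369/3364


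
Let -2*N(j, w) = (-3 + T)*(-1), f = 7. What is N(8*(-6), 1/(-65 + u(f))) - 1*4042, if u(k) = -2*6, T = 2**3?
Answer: -8079/2 ≈ -4039.5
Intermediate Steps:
T = 8
u(k) = -12
N(j, w) = 5/2 (N(j, w) = -(-3 + 8)*(-1)/2 = -5*(-1)/2 = -1/2*(-5) = 5/2)
N(8*(-6), 1/(-65 + u(f))) - 1*4042 = 5/2 - 1*4042 = 5/2 - 4042 = -8079/2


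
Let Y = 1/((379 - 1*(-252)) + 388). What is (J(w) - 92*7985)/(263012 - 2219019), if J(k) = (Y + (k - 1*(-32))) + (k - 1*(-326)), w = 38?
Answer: 748135533/1993171133 ≈ 0.37535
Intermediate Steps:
Y = 1/1019 (Y = 1/((379 + 252) + 388) = 1/(631 + 388) = 1/1019 ≈ 0.00098135)
J(k) = 364803/1019 + 2*k (J(k) = (1/1019 + (k - 1*(-32))) + (k - 1*(-326)) = (1/1019 + (k + 32)) + (k + 326) = (1/1019 + (32 + k)) + (326 + k) = (32609/1019 + k) + (326 + k) = 364803/1019 + 2*k)
(J(w) - 92*7985)/(263012 - 2219019) = ((364803/1019 + 2*38) - 92*7985)/(263012 - 2219019) = ((364803/1019 + 76) - 734620)/(-1956007) = (442247/1019 - 734620)*(-1/1956007) = -748135533/1019*(-1/1956007) = 748135533/1993171133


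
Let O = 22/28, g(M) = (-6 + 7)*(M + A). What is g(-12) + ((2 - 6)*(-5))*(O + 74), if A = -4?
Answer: 10358/7 ≈ 1479.7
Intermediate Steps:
g(M) = -4 + M (g(M) = (-6 + 7)*(M - 4) = 1*(-4 + M) = -4 + M)
O = 11/14 (O = 22*(1/28) = 11/14 ≈ 0.78571)
g(-12) + ((2 - 6)*(-5))*(O + 74) = (-4 - 12) + ((2 - 6)*(-5))*(11/14 + 74) = -16 - 4*(-5)*(1047/14) = -16 + 20*(1047/14) = -16 + 10470/7 = 10358/7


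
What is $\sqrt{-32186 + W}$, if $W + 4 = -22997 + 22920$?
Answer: $i \sqrt{32267} \approx 179.63 i$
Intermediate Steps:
$W = -81$ ($W = -4 + \left(-22997 + 22920\right) = -4 - 77 = -81$)
$\sqrt{-32186 + W} = \sqrt{-32186 - 81} = \sqrt{-32267} = i \sqrt{32267}$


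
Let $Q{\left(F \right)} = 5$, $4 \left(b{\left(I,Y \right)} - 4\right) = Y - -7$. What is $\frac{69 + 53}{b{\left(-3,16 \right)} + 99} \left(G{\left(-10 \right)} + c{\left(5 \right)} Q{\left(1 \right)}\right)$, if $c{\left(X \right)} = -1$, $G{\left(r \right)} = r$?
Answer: $- \frac{488}{29} \approx -16.828$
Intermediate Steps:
$b{\left(I,Y \right)} = \frac{23}{4} + \frac{Y}{4}$ ($b{\left(I,Y \right)} = 4 + \frac{Y - -7}{4} = 4 + \frac{Y + 7}{4} = 4 + \frac{7 + Y}{4} = 4 + \left(\frac{7}{4} + \frac{Y}{4}\right) = \frac{23}{4} + \frac{Y}{4}$)
$\frac{69 + 53}{b{\left(-3,16 \right)} + 99} \left(G{\left(-10 \right)} + c{\left(5 \right)} Q{\left(1 \right)}\right) = \frac{69 + 53}{\left(\frac{23}{4} + \frac{1}{4} \cdot 16\right) + 99} \left(-10 - 5\right) = \frac{122}{\left(\frac{23}{4} + 4\right) + 99} \left(-10 - 5\right) = \frac{122}{\frac{39}{4} + 99} \left(-15\right) = \frac{122}{\frac{435}{4}} \left(-15\right) = 122 \cdot \frac{4}{435} \left(-15\right) = \frac{488}{435} \left(-15\right) = - \frac{488}{29}$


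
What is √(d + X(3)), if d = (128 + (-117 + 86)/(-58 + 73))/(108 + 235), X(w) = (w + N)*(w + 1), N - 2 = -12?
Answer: I*√14927955/735 ≈ 5.2567*I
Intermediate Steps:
N = -10 (N = 2 - 12 = -10)
X(w) = (1 + w)*(-10 + w) (X(w) = (w - 10)*(w + 1) = (-10 + w)*(1 + w) = (1 + w)*(-10 + w))
d = 1889/5145 (d = (128 - 31/15)/343 = (128 - 31*1/15)*(1/343) = (128 - 31/15)*(1/343) = (1889/15)*(1/343) = 1889/5145 ≈ 0.36715)
√(d + X(3)) = √(1889/5145 + (-10 + 3² - 9*3)) = √(1889/5145 + (-10 + 9 - 27)) = √(1889/5145 - 28) = √(-142171/5145) = I*√14927955/735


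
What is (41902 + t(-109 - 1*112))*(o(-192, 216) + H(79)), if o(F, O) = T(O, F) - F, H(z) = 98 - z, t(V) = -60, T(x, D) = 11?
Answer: 9288924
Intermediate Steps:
o(F, O) = 11 - F
(41902 + t(-109 - 1*112))*(o(-192, 216) + H(79)) = (41902 - 60)*((11 - 1*(-192)) + (98 - 1*79)) = 41842*((11 + 192) + (98 - 79)) = 41842*(203 + 19) = 41842*222 = 9288924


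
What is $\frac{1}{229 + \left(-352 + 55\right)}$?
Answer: $- \frac{1}{68} \approx -0.014706$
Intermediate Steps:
$\frac{1}{229 + \left(-352 + 55\right)} = \frac{1}{229 - 297} = \frac{1}{-68} = - \frac{1}{68}$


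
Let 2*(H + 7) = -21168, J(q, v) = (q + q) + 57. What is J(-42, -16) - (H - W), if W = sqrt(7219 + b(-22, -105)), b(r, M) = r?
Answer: 10564 + sqrt(7197) ≈ 10649.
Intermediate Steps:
J(q, v) = 57 + 2*q (J(q, v) = 2*q + 57 = 57 + 2*q)
H = -10591 (H = -7 + (1/2)*(-21168) = -7 - 10584 = -10591)
W = sqrt(7197) (W = sqrt(7219 - 22) = sqrt(7197) ≈ 84.835)
J(-42, -16) - (H - W) = (57 + 2*(-42)) - (-10591 - sqrt(7197)) = (57 - 84) + (10591 + sqrt(7197)) = -27 + (10591 + sqrt(7197)) = 10564 + sqrt(7197)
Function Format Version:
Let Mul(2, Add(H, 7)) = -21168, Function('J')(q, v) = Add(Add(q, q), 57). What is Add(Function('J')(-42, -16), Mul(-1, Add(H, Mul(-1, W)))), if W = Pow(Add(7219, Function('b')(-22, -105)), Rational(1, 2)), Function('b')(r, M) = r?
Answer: Add(10564, Pow(7197, Rational(1, 2))) ≈ 10649.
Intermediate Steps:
Function('J')(q, v) = Add(57, Mul(2, q)) (Function('J')(q, v) = Add(Mul(2, q), 57) = Add(57, Mul(2, q)))
H = -10591 (H = Add(-7, Mul(Rational(1, 2), -21168)) = Add(-7, -10584) = -10591)
W = Pow(7197, Rational(1, 2)) (W = Pow(Add(7219, -22), Rational(1, 2)) = Pow(7197, Rational(1, 2)) ≈ 84.835)
Add(Function('J')(-42, -16), Mul(-1, Add(H, Mul(-1, W)))) = Add(Add(57, Mul(2, -42)), Mul(-1, Add(-10591, Mul(-1, Pow(7197, Rational(1, 2)))))) = Add(Add(57, -84), Add(10591, Pow(7197, Rational(1, 2)))) = Add(-27, Add(10591, Pow(7197, Rational(1, 2)))) = Add(10564, Pow(7197, Rational(1, 2)))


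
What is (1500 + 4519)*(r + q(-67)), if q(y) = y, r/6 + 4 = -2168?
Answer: -78842881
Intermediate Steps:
r = -13032 (r = -24 + 6*(-2168) = -24 - 13008 = -13032)
(1500 + 4519)*(r + q(-67)) = (1500 + 4519)*(-13032 - 67) = 6019*(-13099) = -78842881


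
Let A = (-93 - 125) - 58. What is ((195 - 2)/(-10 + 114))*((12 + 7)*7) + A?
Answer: -3035/104 ≈ -29.183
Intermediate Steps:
A = -276 (A = -218 - 58 = -276)
((195 - 2)/(-10 + 114))*((12 + 7)*7) + A = ((195 - 2)/(-10 + 114))*((12 + 7)*7) - 276 = (193/104)*(19*7) - 276 = (193*(1/104))*133 - 276 = (193/104)*133 - 276 = 25669/104 - 276 = -3035/104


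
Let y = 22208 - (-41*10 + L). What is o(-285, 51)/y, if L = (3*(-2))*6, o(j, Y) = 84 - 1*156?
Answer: -36/11327 ≈ -0.0031782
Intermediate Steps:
o(j, Y) = -72 (o(j, Y) = 84 - 156 = -72)
L = -36 (L = -6*6 = -36)
y = 22654 (y = 22208 - (-41*10 - 36) = 22208 - (-410 - 36) = 22208 - 1*(-446) = 22208 + 446 = 22654)
o(-285, 51)/y = -72/22654 = -72*1/22654 = -36/11327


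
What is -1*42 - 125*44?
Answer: -5542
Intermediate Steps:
-1*42 - 125*44 = -42 - 5500 = -5542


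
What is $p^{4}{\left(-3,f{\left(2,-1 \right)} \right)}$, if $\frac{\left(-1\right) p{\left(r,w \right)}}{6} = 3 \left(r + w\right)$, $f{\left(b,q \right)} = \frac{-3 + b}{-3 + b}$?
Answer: $1679616$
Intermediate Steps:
$f{\left(b,q \right)} = 1$
$p{\left(r,w \right)} = - 18 r - 18 w$ ($p{\left(r,w \right)} = - 6 \cdot 3 \left(r + w\right) = - 6 \left(3 r + 3 w\right) = - 18 r - 18 w$)
$p^{4}{\left(-3,f{\left(2,-1 \right)} \right)} = \left(\left(-18\right) \left(-3\right) - 18\right)^{4} = \left(54 - 18\right)^{4} = 36^{4} = 1679616$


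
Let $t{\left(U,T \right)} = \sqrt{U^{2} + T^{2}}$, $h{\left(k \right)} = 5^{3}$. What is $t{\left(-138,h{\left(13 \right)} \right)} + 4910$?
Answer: $4910 + \sqrt{34669} \approx 5096.2$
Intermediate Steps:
$h{\left(k \right)} = 125$
$t{\left(U,T \right)} = \sqrt{T^{2} + U^{2}}$
$t{\left(-138,h{\left(13 \right)} \right)} + 4910 = \sqrt{125^{2} + \left(-138\right)^{2}} + 4910 = \sqrt{15625 + 19044} + 4910 = \sqrt{34669} + 4910 = 4910 + \sqrt{34669}$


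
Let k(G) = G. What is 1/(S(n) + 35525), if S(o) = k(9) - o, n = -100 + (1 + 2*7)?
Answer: 1/35619 ≈ 2.8075e-5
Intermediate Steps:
n = -85 (n = -100 + (1 + 14) = -100 + 15 = -85)
S(o) = 9 - o
1/(S(n) + 35525) = 1/((9 - 1*(-85)) + 35525) = 1/((9 + 85) + 35525) = 1/(94 + 35525) = 1/35619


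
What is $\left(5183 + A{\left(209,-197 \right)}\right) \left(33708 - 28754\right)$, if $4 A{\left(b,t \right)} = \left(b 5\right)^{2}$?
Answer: $\frac{2756299089}{2} \approx 1.3782 \cdot 10^{9}$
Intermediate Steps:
$A{\left(b,t \right)} = \frac{25 b^{2}}{4}$ ($A{\left(b,t \right)} = \frac{\left(b 5\right)^{2}}{4} = \frac{\left(5 b\right)^{2}}{4} = \frac{25 b^{2}}{4}$)
$\left(5183 + A{\left(209,-197 \right)}\right) \left(33708 - 28754\right) = \left(5183 + \frac{25 \cdot 209^{2}}{4}\right) \left(33708 - 28754\right) = \left(5183 + \frac{25}{4} \cdot 43681\right) 4954 = \left(5183 + \frac{1092025}{4}\right) 4954 = \frac{1112757}{4} \cdot 4954 = \frac{2756299089}{2}$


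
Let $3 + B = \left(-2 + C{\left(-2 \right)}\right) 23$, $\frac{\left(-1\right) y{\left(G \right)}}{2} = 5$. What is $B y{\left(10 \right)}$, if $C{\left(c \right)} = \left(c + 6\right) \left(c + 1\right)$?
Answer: $1410$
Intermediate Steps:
$y{\left(G \right)} = -10$ ($y{\left(G \right)} = \left(-2\right) 5 = -10$)
$C{\left(c \right)} = \left(1 + c\right) \left(6 + c\right)$ ($C{\left(c \right)} = \left(6 + c\right) \left(1 + c\right) = \left(1 + c\right) \left(6 + c\right)$)
$B = -141$ ($B = -3 + \left(-2 + \left(6 + \left(-2\right)^{2} + 7 \left(-2\right)\right)\right) 23 = -3 + \left(-2 + \left(6 + 4 - 14\right)\right) 23 = -3 + \left(-2 - 4\right) 23 = -3 - 138 = -141$)
$B y{\left(10 \right)} = \left(-141\right) \left(-10\right) = 1410$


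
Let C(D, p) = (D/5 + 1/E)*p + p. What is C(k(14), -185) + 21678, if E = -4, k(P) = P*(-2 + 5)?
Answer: 79941/4 ≈ 19985.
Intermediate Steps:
k(P) = 3*P (k(P) = P*3 = 3*P)
C(D, p) = p + p*(-¼ + D/5) (C(D, p) = (D/5 + 1/(-4))*p + p = (D*(⅕) + 1*(-¼))*p + p = (D/5 - ¼)*p + p = (-¼ + D/5)*p + p = p*(-¼ + D/5) + p = p + p*(-¼ + D/5))
C(k(14), -185) + 21678 = (1/20)*(-185)*(15 + 4*(3*14)) + 21678 = (1/20)*(-185)*(15 + 4*42) + 21678 = (1/20)*(-185)*(15 + 168) + 21678 = (1/20)*(-185)*183 + 21678 = -6771/4 + 21678 = 79941/4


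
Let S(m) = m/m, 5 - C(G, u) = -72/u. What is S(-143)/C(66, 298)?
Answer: 149/781 ≈ 0.19078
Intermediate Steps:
C(G, u) = 5 + 72/u (C(G, u) = 5 - (-72)/u = 5 + 72/u)
S(m) = 1
S(-143)/C(66, 298) = 1/(5 + 72/298) = 1/(5 + 72*(1/298)) = 1/(5 + 36/149) = 1/(781/149) = 1*(149/781) = 149/781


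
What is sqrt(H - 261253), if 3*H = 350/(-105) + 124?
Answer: I*sqrt(2350915)/3 ≈ 511.09*I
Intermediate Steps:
H = 362/9 (H = (350/(-105) + 124)/3 = (350*(-1/105) + 124)/3 = (-10/3 + 124)/3 = (1/3)*(362/3) = 362/9 ≈ 40.222)
sqrt(H - 261253) = sqrt(362/9 - 261253) = sqrt(-2350915/9) = I*sqrt(2350915)/3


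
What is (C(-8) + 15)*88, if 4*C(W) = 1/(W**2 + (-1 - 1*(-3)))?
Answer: 3961/3 ≈ 1320.3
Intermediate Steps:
C(W) = 1/(4*(2 + W**2)) (C(W) = 1/(4*(W**2 + (-1 - 1*(-3)))) = 1/(4*(W**2 + (-1 + 3))) = 1/(4*(W**2 + 2)) = 1/(4*(2 + W**2)))
(C(-8) + 15)*88 = (1/(4*(2 + (-8)**2)) + 15)*88 = (1/(4*(2 + 64)) + 15)*88 = ((1/4)/66 + 15)*88 = ((1/4)*(1/66) + 15)*88 = (1/264 + 15)*88 = (3961/264)*88 = 3961/3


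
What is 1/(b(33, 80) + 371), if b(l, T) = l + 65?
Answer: 1/469 ≈ 0.0021322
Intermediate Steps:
b(l, T) = 65 + l
1/(b(33, 80) + 371) = 1/((65 + 33) + 371) = 1/(98 + 371) = 1/469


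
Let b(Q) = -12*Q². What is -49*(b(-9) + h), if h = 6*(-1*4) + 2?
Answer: 48706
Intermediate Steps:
h = -22 (h = 6*(-4) + 2 = -24 + 2 = -22)
-49*(b(-9) + h) = -49*(-12*(-9)² - 22) = -49*(-12*81 - 22) = -49*(-972 - 22) = -49*(-994) = 48706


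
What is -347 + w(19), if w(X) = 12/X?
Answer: -6581/19 ≈ -346.37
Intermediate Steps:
-347 + w(19) = -347 + 12/19 = -6581/19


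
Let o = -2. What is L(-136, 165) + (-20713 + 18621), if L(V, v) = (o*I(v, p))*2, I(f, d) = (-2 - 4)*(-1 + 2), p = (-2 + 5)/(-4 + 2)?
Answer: -2068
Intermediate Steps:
p = -3/2 (p = 3/(-2) = 3*(-½) = -3/2 ≈ -1.5000)
I(f, d) = -6 (I(f, d) = -6*1 = -6)
L(V, v) = 24 (L(V, v) = -2*(-6)*2 = 12*2 = 24)
L(-136, 165) + (-20713 + 18621) = 24 + (-20713 + 18621) = 24 - 2092 = -2068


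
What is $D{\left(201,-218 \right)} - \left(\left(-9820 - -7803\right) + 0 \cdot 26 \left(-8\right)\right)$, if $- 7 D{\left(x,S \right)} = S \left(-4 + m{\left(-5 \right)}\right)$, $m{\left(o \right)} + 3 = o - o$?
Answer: $1799$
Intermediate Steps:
$m{\left(o \right)} = -3$ ($m{\left(o \right)} = -3 + \left(o - o\right) = -3 + 0 = -3$)
$D{\left(x,S \right)} = S$ ($D{\left(x,S \right)} = - \frac{S \left(-4 - 3\right)}{7} = - \frac{S \left(-7\right)}{7} = - \frac{\left(-7\right) S}{7} = S$)
$D{\left(201,-218 \right)} - \left(\left(-9820 - -7803\right) + 0 \cdot 26 \left(-8\right)\right) = -218 - \left(\left(-9820 - -7803\right) + 0 \cdot 26 \left(-8\right)\right) = -218 - \left(\left(-9820 + 7803\right) + 0 \left(-8\right)\right) = -218 - \left(-2017 + 0\right) = -218 - -2017 = -218 + 2017 = 1799$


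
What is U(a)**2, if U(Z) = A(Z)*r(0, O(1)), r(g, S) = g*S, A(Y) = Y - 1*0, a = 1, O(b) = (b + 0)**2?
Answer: 0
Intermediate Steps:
O(b) = b**2
A(Y) = Y (A(Y) = Y + 0 = Y)
r(g, S) = S*g
U(Z) = 0 (U(Z) = Z*(1**2*0) = Z*(1*0) = Z*0 = 0)
U(a)**2 = 0**2 = 0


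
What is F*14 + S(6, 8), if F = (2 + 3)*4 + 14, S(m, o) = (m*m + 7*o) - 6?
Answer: 562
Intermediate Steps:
S(m, o) = -6 + m² + 7*o (S(m, o) = (m² + 7*o) - 6 = -6 + m² + 7*o)
F = 34 (F = 5*4 + 14 = 20 + 14 = 34)
F*14 + S(6, 8) = 34*14 + (-6 + 6² + 7*8) = 476 + (-6 + 36 + 56) = 476 + 86 = 562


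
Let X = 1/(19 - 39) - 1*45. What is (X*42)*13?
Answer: -245973/10 ≈ -24597.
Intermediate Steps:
X = -901/20 (X = 1/(-20) - 45 = -1/20 - 45 = -901/20 ≈ -45.050)
(X*42)*13 = -901/20*42*13 = -18921/10*13 = -245973/10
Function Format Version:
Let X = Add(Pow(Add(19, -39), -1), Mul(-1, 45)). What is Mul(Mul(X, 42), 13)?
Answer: Rational(-245973, 10) ≈ -24597.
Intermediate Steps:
X = Rational(-901, 20) (X = Add(Pow(-20, -1), -45) = Add(Rational(-1, 20), -45) = Rational(-901, 20) ≈ -45.050)
Mul(Mul(X, 42), 13) = Mul(Mul(Rational(-901, 20), 42), 13) = Mul(Rational(-18921, 10), 13) = Rational(-245973, 10)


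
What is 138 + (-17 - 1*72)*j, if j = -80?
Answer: 7258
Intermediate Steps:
138 + (-17 - 1*72)*j = 138 + (-17 - 1*72)*(-80) = 138 + (-17 - 72)*(-80) = 138 - 89*(-80) = 138 + 7120 = 7258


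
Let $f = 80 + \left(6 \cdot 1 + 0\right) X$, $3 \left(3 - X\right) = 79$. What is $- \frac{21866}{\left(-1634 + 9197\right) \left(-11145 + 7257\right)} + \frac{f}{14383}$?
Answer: $- \frac{724898981}{211465654776} \approx -0.003428$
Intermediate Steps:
$X = - \frac{70}{3}$ ($X = 3 - \frac{79}{3} = - \frac{70}{3} \approx -23.333$)
$f = -60$ ($f = 80 + \left(6 \cdot 1 + 0\right) \left(- \frac{70}{3}\right) = 80 + \left(6 + 0\right) \left(- \frac{70}{3}\right) = 80 + 6 \left(- \frac{70}{3}\right) = 80 - 140 = -60$)
$- \frac{21866}{\left(-1634 + 9197\right) \left(-11145 + 7257\right)} + \frac{f}{14383} = - \frac{21866}{\left(-1634 + 9197\right) \left(-11145 + 7257\right)} - \frac{60}{14383} = - \frac{21866}{7563 \left(-3888\right)} - \frac{60}{14383} = - \frac{21866}{-29404944} - \frac{60}{14383} = \left(-21866\right) \left(- \frac{1}{29404944}\right) - \frac{60}{14383} = \frac{10933}{14702472} - \frac{60}{14383} = - \frac{724898981}{211465654776}$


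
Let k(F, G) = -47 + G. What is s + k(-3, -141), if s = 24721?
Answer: 24533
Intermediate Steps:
s + k(-3, -141) = 24721 + (-47 - 141) = 24721 - 188 = 24533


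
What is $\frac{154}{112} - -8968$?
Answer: $\frac{71755}{8} \approx 8969.4$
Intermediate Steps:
$\frac{154}{112} - -8968 = 154 \cdot \frac{1}{112} + 8968 = \frac{11}{8} + 8968 = \frac{71755}{8}$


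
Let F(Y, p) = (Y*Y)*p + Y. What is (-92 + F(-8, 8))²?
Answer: 169744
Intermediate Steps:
F(Y, p) = Y + p*Y² (F(Y, p) = Y²*p + Y = p*Y² + Y = Y + p*Y²)
(-92 + F(-8, 8))² = (-92 - 8*(1 - 8*8))² = (-92 - 8*(1 - 64))² = (-92 - 8*(-63))² = (-92 + 504)² = 412² = 169744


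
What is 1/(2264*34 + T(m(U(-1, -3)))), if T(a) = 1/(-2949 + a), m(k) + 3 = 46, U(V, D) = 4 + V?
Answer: 2906/223692255 ≈ 1.2991e-5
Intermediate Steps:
m(k) = 43 (m(k) = -3 + 46 = 43)
1/(2264*34 + T(m(U(-1, -3)))) = 1/(2264*34 + 1/(-2949 + 43)) = 1/(76976 + 1/(-2906)) = 1/(76976 - 1/2906) = 1/(223692255/2906) = 2906/223692255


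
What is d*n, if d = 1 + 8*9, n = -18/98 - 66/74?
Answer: -142350/1813 ≈ -78.516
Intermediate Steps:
n = -1950/1813 (n = -18*1/98 - 66*1/74 = -9/49 - 33/37 = -1950/1813 ≈ -1.0756)
d = 73 (d = 1 + 72 = 73)
d*n = 73*(-1950/1813) = -142350/1813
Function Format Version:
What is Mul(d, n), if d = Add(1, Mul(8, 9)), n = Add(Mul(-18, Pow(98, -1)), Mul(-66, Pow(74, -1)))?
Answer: Rational(-142350, 1813) ≈ -78.516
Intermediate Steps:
n = Rational(-1950, 1813) (n = Add(Mul(-18, Rational(1, 98)), Mul(-66, Rational(1, 74))) = Add(Rational(-9, 49), Rational(-33, 37)) = Rational(-1950, 1813) ≈ -1.0756)
d = 73 (d = Add(1, 72) = 73)
Mul(d, n) = Mul(73, Rational(-1950, 1813)) = Rational(-142350, 1813)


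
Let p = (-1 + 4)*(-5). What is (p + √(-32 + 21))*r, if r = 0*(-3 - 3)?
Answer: 0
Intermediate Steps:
r = 0 (r = 0*(-6) = 0)
p = -15 (p = 3*(-5) = -15)
(p + √(-32 + 21))*r = (-15 + √(-32 + 21))*0 = (-15 + √(-11))*0 = (-15 + I*√11)*0 = 0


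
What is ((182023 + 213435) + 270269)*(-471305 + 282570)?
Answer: -125645985345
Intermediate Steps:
((182023 + 213435) + 270269)*(-471305 + 282570) = (395458 + 270269)*(-188735) = 665727*(-188735) = -125645985345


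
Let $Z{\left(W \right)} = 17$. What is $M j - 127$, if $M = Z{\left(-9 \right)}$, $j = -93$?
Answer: $-1708$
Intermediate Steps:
$M = 17$
$M j - 127 = 17 \left(-93\right) - 127 = -1581 - 127 = -1708$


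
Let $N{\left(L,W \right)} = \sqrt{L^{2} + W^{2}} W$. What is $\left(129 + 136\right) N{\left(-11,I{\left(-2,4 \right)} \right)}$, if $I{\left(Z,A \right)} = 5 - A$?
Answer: $265 \sqrt{122} \approx 2927.0$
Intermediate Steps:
$N{\left(L,W \right)} = W \sqrt{L^{2} + W^{2}}$
$\left(129 + 136\right) N{\left(-11,I{\left(-2,4 \right)} \right)} = \left(129 + 136\right) \left(5 - 4\right) \sqrt{\left(-11\right)^{2} + \left(5 - 4\right)^{2}} = 265 \left(5 - 4\right) \sqrt{121 + \left(5 - 4\right)^{2}} = 265 \cdot 1 \sqrt{121 + 1^{2}} = 265 \cdot 1 \sqrt{121 + 1} = 265 \cdot 1 \sqrt{122} = 265 \sqrt{122}$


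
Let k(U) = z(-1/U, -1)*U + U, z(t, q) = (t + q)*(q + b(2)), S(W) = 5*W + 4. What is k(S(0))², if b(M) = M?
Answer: 1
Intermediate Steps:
S(W) = 4 + 5*W
z(t, q) = (2 + q)*(q + t) (z(t, q) = (t + q)*(q + 2) = (q + t)*(2 + q) = (2 + q)*(q + t))
k(U) = U + U*(-1 - 1/U) (k(U) = ((-1)² + 2*(-1) + 2*(-1/U) - (-1)/U)*U + U = (1 - 2 - 2/U + 1/U)*U + U = (-1 - 1/U)*U + U = U*(-1 - 1/U) + U = U + U*(-1 - 1/U))
k(S(0))² = (-1)² = 1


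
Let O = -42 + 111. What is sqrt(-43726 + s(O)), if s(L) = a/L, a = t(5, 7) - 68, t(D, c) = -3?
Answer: I*sqrt(208184385)/69 ≈ 209.11*I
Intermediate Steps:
O = 69
a = -71 (a = -3 - 68 = -71)
s(L) = -71/L
sqrt(-43726 + s(O)) = sqrt(-43726 - 71/69) = sqrt(-3017165/69) = I*sqrt(208184385)/69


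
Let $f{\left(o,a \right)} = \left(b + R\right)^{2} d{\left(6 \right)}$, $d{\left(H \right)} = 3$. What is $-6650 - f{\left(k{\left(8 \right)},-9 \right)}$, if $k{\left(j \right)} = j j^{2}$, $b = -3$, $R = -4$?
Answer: $-6797$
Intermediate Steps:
$k{\left(j \right)} = j^{3}$
$f{\left(o,a \right)} = 147$ ($f{\left(o,a \right)} = \left(-3 - 4\right)^{2} \cdot 3 = \left(-7\right)^{2} \cdot 3 = 49 \cdot 3 = 147$)
$-6650 - f{\left(k{\left(8 \right)},-9 \right)} = -6650 - 147 = -6797$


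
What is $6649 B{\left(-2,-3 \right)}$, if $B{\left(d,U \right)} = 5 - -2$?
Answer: $46543$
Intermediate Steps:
$B{\left(d,U \right)} = 7$ ($B{\left(d,U \right)} = 5 + 2 = 7$)
$6649 B{\left(-2,-3 \right)} = 6649 \cdot 7 = 46543$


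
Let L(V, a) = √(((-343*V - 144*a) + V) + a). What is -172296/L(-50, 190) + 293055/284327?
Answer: 293055/284327 + 86148*I*√10070/5035 ≈ 1.0307 + 1717.0*I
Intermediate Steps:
L(V, a) = √(-342*V - 143*a) (L(V, a) = √((-342*V - 144*a) + a) = √(-342*V - 143*a))
-172296/L(-50, 190) + 293055/284327 = -172296/√(-342*(-50) - 143*190) + 293055/284327 = -172296/√(17100 - 27170) + 293055*(1/284327) = -172296*(-I*√10070/10070) + 293055/284327 = -(-86148)*I*√10070/5035 + 293055/284327 = 86148*I*√10070/5035 + 293055/284327 = 293055/284327 + 86148*I*√10070/5035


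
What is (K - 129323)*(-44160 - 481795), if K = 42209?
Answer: 45818043870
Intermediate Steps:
(K - 129323)*(-44160 - 481795) = (42209 - 129323)*(-44160 - 481795) = -87114*(-525955) = 45818043870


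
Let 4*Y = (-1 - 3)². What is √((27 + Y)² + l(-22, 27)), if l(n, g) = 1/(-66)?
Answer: 5*√167442/66 ≈ 31.000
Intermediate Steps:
Y = 4 (Y = (-1 - 3)²/4 = (¼)*(-4)² = (¼)*16 = 4)
l(n, g) = -1/66
√((27 + Y)² + l(-22, 27)) = √((27 + 4)² - 1/66) = √(31² - 1/66) = √(961 - 1/66) = √(63425/66) = 5*√167442/66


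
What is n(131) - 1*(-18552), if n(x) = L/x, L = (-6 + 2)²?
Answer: 2430328/131 ≈ 18552.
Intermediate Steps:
L = 16 (L = (-4)² = 16)
n(x) = 16/x
n(131) - 1*(-18552) = 16/131 - 1*(-18552) = 16*(1/131) + 18552 = 16/131 + 18552 = 2430328/131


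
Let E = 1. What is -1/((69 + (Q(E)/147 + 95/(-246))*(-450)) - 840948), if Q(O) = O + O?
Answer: 2009/1688989086 ≈ 1.1895e-6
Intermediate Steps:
Q(O) = 2*O
-1/((69 + (Q(E)/147 + 95/(-246))*(-450)) - 840948) = -1/((69 + ((2*1)/147 + 95/(-246))*(-450)) - 840948) = -1/((69 + (2*(1/147) + 95*(-1/246))*(-450)) - 840948) = -1/((69 + (2/147 - 95/246)*(-450)) - 840948) = -1/((69 - 1497/4018*(-450)) - 840948) = -1/((69 + 336825/2009) - 840948) = -1/(475446/2009 - 840948) = -1/(-1688989086/2009) = -1*(-2009/1688989086) = 2009/1688989086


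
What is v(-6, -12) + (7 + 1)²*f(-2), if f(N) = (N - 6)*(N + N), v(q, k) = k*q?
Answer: 2120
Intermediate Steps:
f(N) = 2*N*(-6 + N) (f(N) = (-6 + N)*(2*N) = 2*N*(-6 + N))
v(-6, -12) + (7 + 1)²*f(-2) = -12*(-6) + (7 + 1)²*(2*(-2)*(-6 - 2)) = 72 + 8²*(2*(-2)*(-8)) = 72 + 64*32 = 72 + 2048 = 2120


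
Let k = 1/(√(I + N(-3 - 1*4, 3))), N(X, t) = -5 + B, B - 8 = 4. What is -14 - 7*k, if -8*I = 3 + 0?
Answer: -14 - 14*√106/53 ≈ -16.720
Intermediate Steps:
B = 12 (B = 8 + 4 = 12)
I = -3/8 (I = -(3 + 0)/8 = -⅛*3 = -3/8 ≈ -0.37500)
N(X, t) = 7 (N(X, t) = -5 + 12 = 7)
k = 2*√106/53 (k = 1/(√(-3/8 + 7)) = 1/(√(53/8)) = 1/(√106/4) = 2*√106/53 ≈ 0.38851)
-14 - 7*k = -14 - 14*√106/53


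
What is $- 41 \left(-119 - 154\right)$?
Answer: $11193$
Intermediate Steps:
$- 41 \left(-119 - 154\right) = \left(-41\right) \left(-273\right) = 11193$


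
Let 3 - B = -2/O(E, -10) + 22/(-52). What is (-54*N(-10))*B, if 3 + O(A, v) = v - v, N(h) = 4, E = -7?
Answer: -7740/13 ≈ -595.38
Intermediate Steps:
O(A, v) = -3 (O(A, v) = -3 + (v - v) = -3 + 0 = -3)
B = 215/78 (B = 3 - (-2/(-3) + 22/(-52)) = 3 - (-2*(-1/3) + 22*(-1/52)) = 3 - (2/3 - 11/26) = 3 - 1*19/78 = 3 - 19/78 = 215/78 ≈ 2.7564)
(-54*N(-10))*B = -54*4*(215/78) = -216*215/78 = -7740/13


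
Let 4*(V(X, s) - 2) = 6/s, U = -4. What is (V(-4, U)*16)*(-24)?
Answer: -624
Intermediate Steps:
V(X, s) = 2 + 3/(2*s) (V(X, s) = 2 + (6/s)/4 = 2 + 3/(2*s))
(V(-4, U)*16)*(-24) = ((2 + (3/2)/(-4))*16)*(-24) = ((2 + (3/2)*(-¼))*16)*(-24) = ((2 - 3/8)*16)*(-24) = ((13/8)*16)*(-24) = 26*(-24) = -624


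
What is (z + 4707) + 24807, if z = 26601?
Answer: 56115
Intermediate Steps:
(z + 4707) + 24807 = (26601 + 4707) + 24807 = 31308 + 24807 = 56115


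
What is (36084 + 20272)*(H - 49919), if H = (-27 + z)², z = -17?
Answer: -2704129948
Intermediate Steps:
H = 1936 (H = (-27 - 17)² = (-44)² = 1936)
(36084 + 20272)*(H - 49919) = (36084 + 20272)*(1936 - 49919) = 56356*(-47983) = -2704129948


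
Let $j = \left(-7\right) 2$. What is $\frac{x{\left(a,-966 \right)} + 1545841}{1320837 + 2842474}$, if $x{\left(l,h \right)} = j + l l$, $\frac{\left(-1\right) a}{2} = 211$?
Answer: $\frac{1723911}{4163311} \approx 0.41407$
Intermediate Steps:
$a = -422$ ($a = \left(-2\right) 211 = -422$)
$j = -14$
$x{\left(l,h \right)} = -14 + l^{2}$ ($x{\left(l,h \right)} = -14 + l l = -14 + l^{2}$)
$\frac{x{\left(a,-966 \right)} + 1545841}{1320837 + 2842474} = \frac{\left(-14 + \left(-422\right)^{2}\right) + 1545841}{1320837 + 2842474} = \frac{\left(-14 + 178084\right) + 1545841}{4163311} = \left(178070 + 1545841\right) \frac{1}{4163311} = 1723911 \cdot \frac{1}{4163311} = \frac{1723911}{4163311}$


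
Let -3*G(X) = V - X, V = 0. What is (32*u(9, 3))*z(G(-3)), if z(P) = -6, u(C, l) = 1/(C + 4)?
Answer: -192/13 ≈ -14.769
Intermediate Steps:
G(X) = X/3 (G(X) = -(0 - X)/3 = -(-1)*X/3 = X/3)
u(C, l) = 1/(4 + C)
(32*u(9, 3))*z(G(-3)) = (32/(4 + 9))*(-6) = (32/13)*(-6) = -192/13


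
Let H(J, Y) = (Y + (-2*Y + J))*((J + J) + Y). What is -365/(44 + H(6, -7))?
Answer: -365/109 ≈ -3.3486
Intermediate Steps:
H(J, Y) = (J - Y)*(Y + 2*J) (H(J, Y) = (Y + (J - 2*Y))*(2*J + Y) = (J - Y)*(Y + 2*J))
-365/(44 + H(6, -7)) = -365/(44 + (-1*(-7)² + 2*6² - 1*6*(-7))) = -365/(44 + (-1*49 + 2*36 + 42)) = -365/(44 + (-49 + 72 + 42)) = -365/(44 + 65) = -365/109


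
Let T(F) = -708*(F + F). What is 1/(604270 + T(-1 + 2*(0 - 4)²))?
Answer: 1/560374 ≈ 1.7845e-6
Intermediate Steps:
T(F) = -1416*F
1/(604270 + T(-1 + 2*(0 - 4)²)) = 1/(604270 - 1416*(-1 + 2*(0 - 4)²)) = 1/(604270 - 1416*(-1 + 2*(-4)²)) = 1/(604270 - 1416*(-1 + 2*16)) = 1/(604270 - 1416*(-1 + 32)) = 1/(604270 - 1416*31) = 1/(604270 - 43896) = 1/560374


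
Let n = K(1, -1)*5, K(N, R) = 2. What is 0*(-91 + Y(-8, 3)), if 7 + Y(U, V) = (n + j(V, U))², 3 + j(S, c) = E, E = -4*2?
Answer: 0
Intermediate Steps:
E = -8
j(S, c) = -11 (j(S, c) = -3 - 8 = -11)
n = 10 (n = 2*5 = 10)
Y(U, V) = -6 (Y(U, V) = -7 + (10 - 11)² = -7 + (-1)² = -7 + 1 = -6)
0*(-91 + Y(-8, 3)) = 0*(-91 - 6) = 0*(-97) = 0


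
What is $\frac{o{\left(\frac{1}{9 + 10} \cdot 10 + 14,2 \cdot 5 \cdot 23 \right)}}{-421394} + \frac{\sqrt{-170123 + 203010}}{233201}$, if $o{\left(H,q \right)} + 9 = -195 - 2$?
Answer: $\frac{103}{210697} + \frac{\sqrt{32887}}{233201} \approx 0.0012665$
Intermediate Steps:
$o{\left(H,q \right)} = -206$ ($o{\left(H,q \right)} = -9 - 197 = -206$)
$\frac{o{\left(\frac{1}{9 + 10} \cdot 10 + 14,2 \cdot 5 \cdot 23 \right)}}{-421394} + \frac{\sqrt{-170123 + 203010}}{233201} = - \frac{206}{-421394} + \frac{\sqrt{-170123 + 203010}}{233201} = \left(-206\right) \left(- \frac{1}{421394}\right) + \sqrt{32887} \cdot \frac{1}{233201} = \frac{103}{210697} + \frac{\sqrt{32887}}{233201}$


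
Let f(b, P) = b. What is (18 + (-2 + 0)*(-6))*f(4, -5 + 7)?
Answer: 120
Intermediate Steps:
(18 + (-2 + 0)*(-6))*f(4, -5 + 7) = (18 + (-2 + 0)*(-6))*4 = (18 - 2*(-6))*4 = (18 + 12)*4 = 30*4 = 120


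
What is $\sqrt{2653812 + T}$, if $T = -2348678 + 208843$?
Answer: $\sqrt{513977} \approx 716.92$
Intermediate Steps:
$T = -2139835$
$\sqrt{2653812 + T} = \sqrt{2653812 - 2139835} = \sqrt{513977}$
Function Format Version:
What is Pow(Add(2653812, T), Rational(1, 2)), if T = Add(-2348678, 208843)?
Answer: Pow(513977, Rational(1, 2)) ≈ 716.92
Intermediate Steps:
T = -2139835
Pow(Add(2653812, T), Rational(1, 2)) = Pow(Add(2653812, -2139835), Rational(1, 2)) = Pow(513977, Rational(1, 2))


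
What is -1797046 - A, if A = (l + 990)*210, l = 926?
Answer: -2199406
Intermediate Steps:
A = 402360 (A = (926 + 990)*210 = 1916*210 = 402360)
-1797046 - A = -1797046 - 1*402360 = -1797046 - 402360 = -2199406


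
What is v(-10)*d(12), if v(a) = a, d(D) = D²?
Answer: -1440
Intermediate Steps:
v(-10)*d(12) = -10*12² = -10*144 = -1440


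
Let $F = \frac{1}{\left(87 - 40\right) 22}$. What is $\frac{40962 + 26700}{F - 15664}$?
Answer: $- \frac{69962508}{16196575} \approx -4.3196$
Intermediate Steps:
$F = \frac{1}{1034}$ ($F = \frac{1}{47 \cdot 22} = \frac{1}{1034} \approx 0.00096712$)
$\frac{40962 + 26700}{F - 15664} = \frac{40962 + 26700}{\frac{1}{1034} - 15664} = \frac{67662}{- \frac{16196575}{1034}} = 67662 \left(- \frac{1034}{16196575}\right) = - \frac{69962508}{16196575}$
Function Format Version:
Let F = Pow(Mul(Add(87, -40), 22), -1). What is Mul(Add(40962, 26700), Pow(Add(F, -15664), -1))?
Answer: Rational(-69962508, 16196575) ≈ -4.3196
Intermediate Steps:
F = Rational(1, 1034) (F = Pow(Mul(47, 22), -1) = Pow(1034, -1) = Rational(1, 1034) ≈ 0.00096712)
Mul(Add(40962, 26700), Pow(Add(F, -15664), -1)) = Mul(Add(40962, 26700), Pow(Add(Rational(1, 1034), -15664), -1)) = Mul(67662, Pow(Rational(-16196575, 1034), -1)) = Mul(67662, Rational(-1034, 16196575)) = Rational(-69962508, 16196575)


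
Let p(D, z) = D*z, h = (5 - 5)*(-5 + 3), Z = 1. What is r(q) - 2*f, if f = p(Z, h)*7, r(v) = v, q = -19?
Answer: -19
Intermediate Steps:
h = 0 (h = 0*(-2) = 0)
f = 0 (f = (1*0)*7 = 0*7 = 0)
r(q) - 2*f = -19 - 2*0 = -19 + 0 = -19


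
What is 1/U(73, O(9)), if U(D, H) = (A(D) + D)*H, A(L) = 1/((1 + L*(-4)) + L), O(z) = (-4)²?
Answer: 109/127304 ≈ 0.00085622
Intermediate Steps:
O(z) = 16
A(L) = 1/(1 - 3*L) (A(L) = 1/((1 - 4*L) + L) = 1/(1 - 3*L))
U(D, H) = H*(D - 1/(-1 + 3*D)) (U(D, H) = (-1/(-1 + 3*D) + D)*H = (D - 1/(-1 + 3*D))*H = H*(D - 1/(-1 + 3*D)))
1/U(73, O(9)) = 1/(16*(-1 + 73*(-1 + 3*73))/(-1 + 3*73)) = 1/(16*(-1 + 73*(-1 + 219))/(-1 + 219)) = 1/(16*(-1 + 73*218)/218) = 1/(16*(1/218)*(-1 + 15914)) = 1/(16*(1/218)*15913) = 1/(127304/109) = 109/127304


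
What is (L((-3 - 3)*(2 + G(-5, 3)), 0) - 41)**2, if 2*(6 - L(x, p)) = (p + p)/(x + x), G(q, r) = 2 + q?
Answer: 1225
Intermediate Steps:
L(x, p) = 6 - p/(2*x) (L(x, p) = 6 - (p + p)/(2*(x + x)) = 6 - 2*p/(2*(2*x)) = 6 - 2*p*1/(2*x)/2 = 6 - p/(2*x))
(L((-3 - 3)*(2 + G(-5, 3)), 0) - 41)**2 = ((6 - 1/2*0/(-3 - 3)*(2 + (2 - 5))) - 41)**2 = ((6 - 1/2*0/(-6*(2 - 3))) - 41)**2 = ((6 - 1/2*0/(-6*(-1))) - 41)**2 = ((6 - 1/2*0/6) - 41)**2 = ((6 - 1/2*0*1/6) - 41)**2 = ((6 + 0) - 41)**2 = (6 - 41)**2 = (-35)**2 = 1225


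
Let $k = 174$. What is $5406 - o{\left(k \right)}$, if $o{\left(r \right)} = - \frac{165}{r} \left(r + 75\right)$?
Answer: $\frac{327243}{58} \approx 5642.1$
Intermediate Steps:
$o{\left(r \right)} = - \frac{165 \left(75 + r\right)}{r}$ ($o{\left(r \right)} = - \frac{165}{r} \left(75 + r\right) = - \frac{165 \left(75 + r\right)}{r}$)
$5406 - o{\left(k \right)} = 5406 - \left(-165 - \frac{12375}{174}\right) = 5406 - \left(-165 - \frac{4125}{58}\right) = 5406 - - \frac{13695}{58} = 5406 + \frac{13695}{58} = \frac{327243}{58}$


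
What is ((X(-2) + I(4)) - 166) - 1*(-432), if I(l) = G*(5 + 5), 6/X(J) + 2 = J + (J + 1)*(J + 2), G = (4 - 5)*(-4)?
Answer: 609/2 ≈ 304.50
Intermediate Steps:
G = 4 (G = -1*(-4) = 4)
X(J) = 6/(-2 + J + (1 + J)*(2 + J)) (X(J) = 6/(-2 + (J + (J + 1)*(J + 2))) = 6/(-2 + (J + (1 + J)*(2 + J))) = 6/(-2 + J + (1 + J)*(2 + J)))
I(l) = 40 (I(l) = 4*(5 + 5) = 4*10 = 40)
((X(-2) + I(4)) - 166) - 1*(-432) = ((6/(-2*(4 - 2)) + 40) - 166) - 1*(-432) = ((6*(-½)/2 + 40) - 166) + 432 = ((6*(-½)*(½) + 40) - 166) + 432 = ((-3/2 + 40) - 166) + 432 = (77/2 - 166) + 432 = -255/2 + 432 = 609/2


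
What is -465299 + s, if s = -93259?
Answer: -558558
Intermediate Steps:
-465299 + s = -465299 - 93259 = -558558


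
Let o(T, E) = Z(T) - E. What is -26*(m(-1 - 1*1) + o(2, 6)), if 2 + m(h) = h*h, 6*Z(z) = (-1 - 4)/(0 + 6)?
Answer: 1937/18 ≈ 107.61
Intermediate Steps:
Z(z) = -5/36 (Z(z) = ((-1 - 4)/(0 + 6))/6 = (-5/6)/6 = (-5*⅙)/6 = (⅙)*(-⅚) = -5/36)
o(T, E) = -5/36 - E
m(h) = -2 + h² (m(h) = -2 + h*h = -2 + h²)
-26*(m(-1 - 1*1) + o(2, 6)) = -26*((-2 + (-1 - 1*1)²) + (-5/36 - 1*6)) = -26*((-2 + (-1 - 1)²) + (-5/36 - 6)) = -26*((-2 + (-2)²) - 221/36) = -26*((-2 + 4) - 221/36) = -26*(2 - 221/36) = -26*(-149/36) = 1937/18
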